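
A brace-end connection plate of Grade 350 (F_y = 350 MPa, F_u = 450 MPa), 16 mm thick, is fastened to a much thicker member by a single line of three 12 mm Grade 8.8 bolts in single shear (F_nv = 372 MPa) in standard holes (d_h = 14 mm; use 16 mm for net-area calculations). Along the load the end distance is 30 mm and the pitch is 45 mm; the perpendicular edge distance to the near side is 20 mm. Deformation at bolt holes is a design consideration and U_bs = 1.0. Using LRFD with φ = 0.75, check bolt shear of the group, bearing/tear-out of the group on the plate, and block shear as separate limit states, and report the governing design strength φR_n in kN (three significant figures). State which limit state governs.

94.7 kN (bolt shear governs)

Bolt shear: A_b = π·12²/4 = 113.1 mm²; R_n = 372 × 113.1 × 3 × 1 / 1000 = 126.2 kN → 0.75 × 126.2 = 94.7 kN.
Bearing: edge l_c = 23, r_n = 198.7 kN; interior l_c = 31, r_n = 207.4 kN; R_n = 198.7 + 2·207.4 = 613.4 kN → 460 kN.
Block shear: A_gv = 1920, A_nv = 1280, A_nt = 192 mm²; R_n = min(0.6F_uA_nv, 0.6F_yA_gv) + U_bs·F_u·A_nt = 432 kN → 324 kN.
Bolt shear governs: 94.7 kN.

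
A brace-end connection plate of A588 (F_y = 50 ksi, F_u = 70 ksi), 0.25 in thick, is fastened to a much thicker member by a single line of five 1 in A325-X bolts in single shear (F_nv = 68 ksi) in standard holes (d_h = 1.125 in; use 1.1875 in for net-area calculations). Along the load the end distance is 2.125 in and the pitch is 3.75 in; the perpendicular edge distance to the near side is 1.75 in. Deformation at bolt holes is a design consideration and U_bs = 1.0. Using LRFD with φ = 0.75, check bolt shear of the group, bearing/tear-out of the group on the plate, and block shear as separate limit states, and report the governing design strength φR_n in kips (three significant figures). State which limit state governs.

Bolt shear: A_b = π·1²/4 = 0.7854 in²; R_n = 68 × 0.7854 × 5 × 1 = 267 kips → 0.75 × 267 = 200 kips.
Bearing: edge l_c = 1.562, r_n = 32.81 kips; interior l_c = 2.625, r_n = 42 kips; R_n = 32.81 + 4·42 = 200.8 kips → 151 kips.
Block shear: A_gv = 4.281, A_nv = 2.945, A_nt = 0.2891 in²; R_n = min(0.6F_uA_nv, 0.6F_yA_gv) + U_bs·F_u·A_nt = 143.9 kips → 108 kips.
Block shear governs: 108 kips.

108 kips (block shear governs)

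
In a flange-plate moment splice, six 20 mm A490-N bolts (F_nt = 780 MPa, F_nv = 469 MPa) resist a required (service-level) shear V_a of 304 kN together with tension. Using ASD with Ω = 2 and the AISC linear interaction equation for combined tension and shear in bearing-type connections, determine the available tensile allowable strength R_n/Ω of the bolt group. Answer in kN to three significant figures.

A_b = π·20²/4 = 314.2 mm²; f_rv = 304 × 1000 / (6 × 314.2) = 161.3 MPa.
F'_nt = 1.3 F_nt − (Ω F_nt / F_nv) f_rv = 1.3·780 − (2·780/469)·161.3 = 477.6 MPa, capped at F_nt → F'_nt = 477.6 MPa.
R_n = F'_nt · A_b · n = 477.6 × 314.2 × 6 / 1000 = 900.2 kN.
Allowable strength R_n/Ω = 900.2 / 2 = 450 kN.

450 kN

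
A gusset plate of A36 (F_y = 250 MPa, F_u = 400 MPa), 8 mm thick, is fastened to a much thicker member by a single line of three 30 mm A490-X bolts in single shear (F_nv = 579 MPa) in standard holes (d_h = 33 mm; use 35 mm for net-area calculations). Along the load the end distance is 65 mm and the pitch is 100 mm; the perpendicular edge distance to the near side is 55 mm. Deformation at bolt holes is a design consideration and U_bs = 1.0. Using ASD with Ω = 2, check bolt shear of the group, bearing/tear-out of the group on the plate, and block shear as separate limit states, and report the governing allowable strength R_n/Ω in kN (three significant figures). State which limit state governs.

219 kN (block shear governs)

Bolt shear: A_b = π·30²/4 = 706.9 mm²; R_n = 579 × 706.9 × 3 × 1 / 1000 = 1228 kN → 1228 / 2 = 614 kN.
Bearing: edge l_c = 48.5, r_n = 186.2 kN; interior l_c = 67, r_n = 230.4 kN; R_n = 186.2 + 2·230.4 = 647 kN → 324 kN.
Block shear: A_gv = 2120, A_nv = 1420, A_nt = 300 mm²; R_n = min(0.6F_uA_nv, 0.6F_yA_gv) + U_bs·F_u·A_nt = 438 kN → 219 kN.
Block shear governs: 219 kN.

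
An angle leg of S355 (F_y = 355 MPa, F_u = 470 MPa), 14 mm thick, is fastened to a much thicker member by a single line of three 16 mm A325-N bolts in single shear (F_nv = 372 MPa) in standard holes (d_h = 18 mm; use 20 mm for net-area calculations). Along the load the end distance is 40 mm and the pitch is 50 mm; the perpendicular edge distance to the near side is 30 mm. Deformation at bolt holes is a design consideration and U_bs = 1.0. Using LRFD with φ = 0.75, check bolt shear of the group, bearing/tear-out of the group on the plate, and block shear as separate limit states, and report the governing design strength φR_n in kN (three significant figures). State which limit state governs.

168 kN (bolt shear governs)

Bolt shear: A_b = π·16²/4 = 201.1 mm²; R_n = 372 × 201.1 × 3 × 1 / 1000 = 224.4 kN → 0.75 × 224.4 = 168 kN.
Bearing: edge l_c = 31, r_n = 244.8 kN; interior l_c = 32, r_n = 252.7 kN; R_n = 244.8 + 2·252.7 = 750.1 kN → 563 kN.
Block shear: A_gv = 1960, A_nv = 1260, A_nt = 280 mm²; R_n = min(0.6F_uA_nv, 0.6F_yA_gv) + U_bs·F_u·A_nt = 486.9 kN → 365 kN.
Bolt shear governs: 168 kN.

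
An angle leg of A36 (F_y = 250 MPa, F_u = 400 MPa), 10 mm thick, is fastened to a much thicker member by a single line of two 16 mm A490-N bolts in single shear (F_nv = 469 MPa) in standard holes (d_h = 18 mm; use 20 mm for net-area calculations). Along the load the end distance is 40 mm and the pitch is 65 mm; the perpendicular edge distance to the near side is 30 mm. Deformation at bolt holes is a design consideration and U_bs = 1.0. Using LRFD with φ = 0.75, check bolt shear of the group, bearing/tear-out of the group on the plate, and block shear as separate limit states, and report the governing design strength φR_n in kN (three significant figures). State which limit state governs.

141 kN (bolt shear governs)

Bolt shear: A_b = π·16²/4 = 201.1 mm²; R_n = 469 × 201.1 × 2 × 1 / 1000 = 188.6 kN → 0.75 × 188.6 = 141 kN.
Bearing: edge l_c = 31, r_n = 148.8 kN; interior l_c = 47, r_n = 153.6 kN; R_n = 148.8 + 1·153.6 = 302.4 kN → 227 kN.
Block shear: A_gv = 1050, A_nv = 750, A_nt = 200 mm²; R_n = min(0.6F_uA_nv, 0.6F_yA_gv) + U_bs·F_u·A_nt = 237.5 kN → 178 kN.
Bolt shear governs: 141 kN.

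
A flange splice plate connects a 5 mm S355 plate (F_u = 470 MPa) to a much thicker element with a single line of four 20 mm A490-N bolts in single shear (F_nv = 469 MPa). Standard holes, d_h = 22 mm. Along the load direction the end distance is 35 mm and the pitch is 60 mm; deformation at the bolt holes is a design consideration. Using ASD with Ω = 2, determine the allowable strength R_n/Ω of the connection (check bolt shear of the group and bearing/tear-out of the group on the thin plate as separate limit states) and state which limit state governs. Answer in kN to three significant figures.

Bolt shear: A_b = π·20²/4 = 314.2 mm²; R_n = 469 × 314.2 × 4 × 1 / 1000 = 589.4 kN → 589.4 / 2 = 295 kN.
Bearing (1.2 l_c t F_u ≤ 2.4 d t F_u): upper limit = 2.4·20·5·470 / 1000 = 112.8 kN.
  Edge l_c = 35 − 22/2 = 24 → r_n = 67.68 kN; interior l_c = 60 − 22 = 38 → r_n = 107.2 kN.
  R_n,bearing = 1·67.68 + 3·107.2 = 389.2 kN → 389.2 / 2 = 195 kN.
Bearing governs: 195 kN.

195 kN (bearing governs)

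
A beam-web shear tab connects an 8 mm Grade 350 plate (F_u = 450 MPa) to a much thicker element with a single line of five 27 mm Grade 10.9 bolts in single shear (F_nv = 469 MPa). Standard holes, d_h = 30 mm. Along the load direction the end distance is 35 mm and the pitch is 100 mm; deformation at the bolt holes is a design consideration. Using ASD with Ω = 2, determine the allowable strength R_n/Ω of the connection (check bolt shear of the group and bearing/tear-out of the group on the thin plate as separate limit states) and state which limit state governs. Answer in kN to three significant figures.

510 kN (bearing governs)

Bolt shear: A_b = π·27²/4 = 572.6 mm²; R_n = 469 × 572.6 × 5 × 1 / 1000 = 1343 kN → 1343 / 2 = 671 kN.
Bearing (1.2 l_c t F_u ≤ 2.4 d t F_u): upper limit = 2.4·27·8·450 / 1000 = 233.3 kN.
  Edge l_c = 35 − 30/2 = 20 → r_n = 86.4 kN; interior l_c = 100 − 30 = 70 → r_n = 233.3 kN.
  R_n,bearing = 1·86.4 + 4·233.3 = 1020 kN → 1020 / 2 = 510 kN.
Bearing governs: 510 kN.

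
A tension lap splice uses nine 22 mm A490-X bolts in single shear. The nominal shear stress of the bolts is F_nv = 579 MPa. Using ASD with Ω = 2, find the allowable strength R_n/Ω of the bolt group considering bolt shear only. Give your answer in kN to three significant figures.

A_b = π × 22² / 4 = 380.1 mm².
R_n = F_nv · A_b · n · n_s = 579 × 380.1 × 9 × 1 / 1000 = 1981 kN.
Allowable strength R_n/Ω = 1981 / 2 = 990 kN.

990 kN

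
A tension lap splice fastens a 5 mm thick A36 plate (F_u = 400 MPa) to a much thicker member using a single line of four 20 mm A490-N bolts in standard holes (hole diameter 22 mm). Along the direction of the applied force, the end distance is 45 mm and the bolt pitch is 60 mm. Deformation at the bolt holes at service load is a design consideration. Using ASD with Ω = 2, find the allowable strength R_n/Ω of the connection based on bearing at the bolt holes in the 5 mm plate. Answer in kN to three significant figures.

Per bolt r_n = 1.2 l_c t F_u ≤ 2.4 d t F_u; upper limit = 2.4 × 20 × 5 × 400 / 1000 = 96 kN.
Edge bolt: l_c = 45 − 22/2 = 34 mm → 1.2 × 34 × 5 × 400 / 1000 = 81.6 → r_n = 81.6 kN.
Interior bolts: l_c = 60 − 22 = 38 mm → 1.2 × 38 × 5 × 400 / 1000 = 91.2 → r_n = 91.2 kN.
R_n = 1 × 81.6 + 3 × 91.2 = 355.2 kN.
Allowable strength R_n/Ω = 355.2 / 2 = 178 kN.

178 kN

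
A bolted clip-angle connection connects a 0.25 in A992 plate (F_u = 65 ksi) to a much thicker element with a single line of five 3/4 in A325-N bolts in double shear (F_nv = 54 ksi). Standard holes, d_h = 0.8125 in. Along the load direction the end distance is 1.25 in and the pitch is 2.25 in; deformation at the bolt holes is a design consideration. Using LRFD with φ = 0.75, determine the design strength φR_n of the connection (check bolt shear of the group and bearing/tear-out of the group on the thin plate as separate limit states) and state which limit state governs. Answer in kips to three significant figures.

96.4 kips (bearing governs)

Bolt shear: A_b = π·0.75²/4 = 0.4418 in²; R_n = 54 × 0.4418 × 5 × 2 = 238.6 kips → 0.75 × 238.6 = 179 kips.
Bearing (1.2 l_c t F_u ≤ 2.4 d t F_u): upper limit = 2.4·0.75·0.25·65 = 29.25 kips.
  Edge l_c = 1.25 − 0.8125/2 = 0.8438 → r_n = 16.45 kips; interior l_c = 2.25 − 0.8125 = 1.438 → r_n = 28.03 kips.
  R_n,bearing = 1·16.45 + 4·28.03 = 128.6 kips → 0.75 × 128.6 = 96.4 kips.
Bearing governs: 96.4 kips.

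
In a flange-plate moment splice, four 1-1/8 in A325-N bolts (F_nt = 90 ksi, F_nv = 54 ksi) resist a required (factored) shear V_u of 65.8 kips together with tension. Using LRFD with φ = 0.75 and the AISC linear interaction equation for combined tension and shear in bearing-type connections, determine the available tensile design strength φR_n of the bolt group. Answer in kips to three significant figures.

239 kips

A_b = π·1.125²/4 = 0.994 in²; f_rv = 65.8 / (4 × 0.994) = 16.55 ksi.
F'_nt = 1.3 F_nt − (F_nt / φF_nv) f_rv = 1.3·90 − (90/(0.75·54))·16.55 = 80.22 ksi, capped at F_nt → F'_nt = 80.22 ksi.
R_n = F'_nt · A_b · n = 80.22 × 0.994 × 4 = 319 kips.
Design strength φR_n = 0.75 × 319 = 239 kips.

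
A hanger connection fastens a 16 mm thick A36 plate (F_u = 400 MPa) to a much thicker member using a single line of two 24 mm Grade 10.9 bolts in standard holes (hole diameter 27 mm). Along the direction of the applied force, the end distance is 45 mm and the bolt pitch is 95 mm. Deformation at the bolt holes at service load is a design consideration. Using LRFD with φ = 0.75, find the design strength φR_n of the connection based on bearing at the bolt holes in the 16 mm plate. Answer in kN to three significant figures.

458 kN

Per bolt r_n = 1.2 l_c t F_u ≤ 2.4 d t F_u; upper limit = 2.4 × 24 × 16 × 400 / 1000 = 368.6 kN.
Edge bolt: l_c = 45 − 27/2 = 31.5 mm → 1.2 × 31.5 × 16 × 400 / 1000 = 241.9 → r_n = 241.9 kN.
Interior bolts: l_c = 95 − 27 = 68 mm → 1.2 × 68 × 16 × 400 / 1000 = 522.2 → r_n = 368.6 kN.
R_n = 1 × 241.9 + 1 × 368.6 = 610.6 kN.
Design strength φR_n = 0.75 × 610.6 = 458 kN.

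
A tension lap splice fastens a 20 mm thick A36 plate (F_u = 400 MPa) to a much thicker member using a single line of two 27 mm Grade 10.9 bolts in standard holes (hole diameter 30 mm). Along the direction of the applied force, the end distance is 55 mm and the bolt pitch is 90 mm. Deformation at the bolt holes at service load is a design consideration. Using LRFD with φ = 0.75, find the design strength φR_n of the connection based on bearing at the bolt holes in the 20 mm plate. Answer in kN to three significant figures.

677 kN

Per bolt r_n = 1.2 l_c t F_u ≤ 2.4 d t F_u; upper limit = 2.4 × 27 × 20 × 400 / 1000 = 518.4 kN.
Edge bolt: l_c = 55 − 30/2 = 40 mm → 1.2 × 40 × 20 × 400 / 1000 = 384 → r_n = 384 kN.
Interior bolts: l_c = 90 − 30 = 60 mm → 1.2 × 60 × 20 × 400 / 1000 = 576 → r_n = 518.4 kN.
R_n = 1 × 384 + 1 × 518.4 = 902.4 kN.
Design strength φR_n = 0.75 × 902.4 = 677 kN.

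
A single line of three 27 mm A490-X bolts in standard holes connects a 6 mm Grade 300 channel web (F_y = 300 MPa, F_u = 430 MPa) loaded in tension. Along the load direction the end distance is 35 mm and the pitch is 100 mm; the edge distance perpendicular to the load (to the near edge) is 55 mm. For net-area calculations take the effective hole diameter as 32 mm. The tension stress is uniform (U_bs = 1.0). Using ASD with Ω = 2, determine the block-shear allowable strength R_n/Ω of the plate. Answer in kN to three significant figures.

170 kN

Shear plane L_v = 35 + 2·100 = 235 mm; A_gv = 235 × 6 = 1410 mm².
A_nv = (235 − 2.5·32) × 6 = 930 mm².
A_nt = (55 − 0.5·32) × 6 = 234 mm².
0.6 F_u A_nv = 239.9 kN; 0.6 F_y A_gv = 253.8 kN → shear rupture governs the shear term.
R_n = 239.9 + 1.0 × 430 × 234 / 1000 = 340.6 kN.
Allowable strength R_n/Ω = 340.6 / 2 = 170 kN.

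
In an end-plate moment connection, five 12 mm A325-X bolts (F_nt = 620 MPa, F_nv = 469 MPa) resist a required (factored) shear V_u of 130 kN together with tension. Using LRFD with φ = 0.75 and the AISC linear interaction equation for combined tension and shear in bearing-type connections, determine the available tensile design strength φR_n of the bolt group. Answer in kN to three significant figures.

A_b = π·12²/4 = 113.1 mm²; f_rv = 130 × 1000 / (5 × 113.1) = 229.9 MPa.
F'_nt = 1.3 F_nt − (F_nt / φF_nv) f_rv = 1.3·620 − (620/(0.75·469))·229.9 = 400.8 MPa, capped at F_nt → F'_nt = 400.8 MPa.
R_n = F'_nt · A_b · n = 400.8 × 113.1 × 5 / 1000 = 226.6 kN.
Design strength φR_n = 0.75 × 226.6 = 170 kN.

170 kN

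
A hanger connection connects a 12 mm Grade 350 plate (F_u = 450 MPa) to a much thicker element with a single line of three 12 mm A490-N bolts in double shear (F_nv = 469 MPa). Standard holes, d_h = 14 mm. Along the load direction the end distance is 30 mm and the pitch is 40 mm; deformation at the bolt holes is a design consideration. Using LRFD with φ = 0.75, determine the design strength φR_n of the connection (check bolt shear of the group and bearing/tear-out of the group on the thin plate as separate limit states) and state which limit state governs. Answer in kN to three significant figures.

Bolt shear: A_b = π·12²/4 = 113.1 mm²; R_n = 469 × 113.1 × 3 × 2 / 1000 = 318.3 kN → 0.75 × 318.3 = 239 kN.
Bearing (1.2 l_c t F_u ≤ 2.4 d t F_u): upper limit = 2.4·12·12·450 / 1000 = 155.5 kN.
  Edge l_c = 30 − 14/2 = 23 → r_n = 149 kN; interior l_c = 40 − 14 = 26 → r_n = 155.5 kN.
  R_n,bearing = 1·149 + 2·155.5 = 460.1 kN → 0.75 × 460.1 = 345 kN.
Bolt shear governs: 239 kN.

239 kN (bolt shear governs)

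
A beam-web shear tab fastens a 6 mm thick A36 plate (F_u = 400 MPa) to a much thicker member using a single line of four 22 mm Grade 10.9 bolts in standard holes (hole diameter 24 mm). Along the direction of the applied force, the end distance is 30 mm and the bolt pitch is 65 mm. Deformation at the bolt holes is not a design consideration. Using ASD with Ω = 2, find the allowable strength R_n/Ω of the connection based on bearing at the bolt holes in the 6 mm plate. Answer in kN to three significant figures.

Per bolt r_n = 1.5 l_c t F_u ≤ 3.0 d t F_u; upper limit = 3.0 × 22 × 6 × 400 / 1000 = 158.4 kN.
Edge bolt: l_c = 30 − 24/2 = 18 mm → 1.5 × 18 × 6 × 400 / 1000 = 64.8 → r_n = 64.8 kN.
Interior bolts: l_c = 65 − 24 = 41 mm → 1.5 × 41 × 6 × 400 / 1000 = 147.6 → r_n = 147.6 kN.
R_n = 1 × 64.8 + 3 × 147.6 = 507.6 kN.
Allowable strength R_n/Ω = 507.6 / 2 = 254 kN.

254 kN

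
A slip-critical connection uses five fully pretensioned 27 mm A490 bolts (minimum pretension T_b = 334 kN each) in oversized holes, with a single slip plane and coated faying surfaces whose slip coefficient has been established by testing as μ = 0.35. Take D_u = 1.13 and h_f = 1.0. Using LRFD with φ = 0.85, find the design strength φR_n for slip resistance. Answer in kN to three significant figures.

R_n = μ · D_u · h_f · T_b · n_s · n_b = 0.35 × 1.13 × 1.0 × 334 × 1 × 5 = 660.5 kN.
Design strength φR_n = 0.85 × 660.5 = 561 kN.

561 kN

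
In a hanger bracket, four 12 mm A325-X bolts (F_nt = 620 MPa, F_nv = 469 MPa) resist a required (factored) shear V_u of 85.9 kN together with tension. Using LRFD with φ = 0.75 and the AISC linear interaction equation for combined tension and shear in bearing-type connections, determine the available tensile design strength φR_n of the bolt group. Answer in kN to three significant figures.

A_b = π·12²/4 = 113.1 mm²; f_rv = 85.9 × 1000 / (4 × 113.1) = 189.9 MPa.
F'_nt = 1.3 F_nt − (F_nt / φF_nv) f_rv = 1.3·620 − (620/(0.75·469))·189.9 = 471.3 MPa, capped at F_nt → F'_nt = 471.3 MPa.
R_n = F'_nt · A_b · n = 471.3 × 113.1 × 4 / 1000 = 213.2 kN.
Design strength φR_n = 0.75 × 213.2 = 160 kN.

160 kN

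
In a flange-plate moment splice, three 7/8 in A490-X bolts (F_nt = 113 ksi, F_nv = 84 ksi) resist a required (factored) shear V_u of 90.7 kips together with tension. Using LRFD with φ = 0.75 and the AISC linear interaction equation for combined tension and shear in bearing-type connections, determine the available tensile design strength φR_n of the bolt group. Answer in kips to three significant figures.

A_b = π·0.875²/4 = 0.6013 in²; f_rv = 90.7 / (3 × 0.6013) = 50.28 ksi.
F'_nt = 1.3 F_nt − (F_nt / φF_nv) f_rv = 1.3·113 − (113/(0.75·84))·50.28 = 56.72 ksi, capped at F_nt → F'_nt = 56.72 ksi.
R_n = F'_nt · A_b · n = 56.72 × 0.6013 × 3 = 102.3 kips.
Design strength φR_n = 0.75 × 102.3 = 76.7 kips.

76.7 kips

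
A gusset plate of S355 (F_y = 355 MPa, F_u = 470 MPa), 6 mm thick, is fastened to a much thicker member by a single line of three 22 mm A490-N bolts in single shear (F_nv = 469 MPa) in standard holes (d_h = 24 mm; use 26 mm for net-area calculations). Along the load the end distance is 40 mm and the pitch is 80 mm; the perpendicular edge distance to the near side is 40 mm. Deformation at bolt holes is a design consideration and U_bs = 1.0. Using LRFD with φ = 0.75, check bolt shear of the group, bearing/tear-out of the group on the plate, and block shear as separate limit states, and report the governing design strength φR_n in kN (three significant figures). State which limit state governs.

228 kN (block shear governs)

Bolt shear: A_b = π·22²/4 = 380.1 mm²; R_n = 469 × 380.1 × 3 × 1 / 1000 = 534.8 kN → 0.75 × 534.8 = 401 kN.
Bearing: edge l_c = 28, r_n = 94.75 kN; interior l_c = 56, r_n = 148.9 kN; R_n = 94.75 + 2·148.9 = 392.5 kN → 294 kN.
Block shear: A_gv = 1200, A_nv = 810, A_nt = 162 mm²; R_n = min(0.6F_uA_nv, 0.6F_yA_gv) + U_bs·F_u·A_nt = 304.6 kN → 228 kN.
Block shear governs: 228 kN.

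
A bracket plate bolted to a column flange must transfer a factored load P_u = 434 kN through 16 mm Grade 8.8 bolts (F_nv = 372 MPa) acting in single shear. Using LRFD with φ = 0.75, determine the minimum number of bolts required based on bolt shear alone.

A_b = π·16²/4 = 201.1 mm².
Per-bolt design strength φR_n = 0.75 × 372 × 201.1 × 1 / 1000 = 56.1 kN.
n ≥ 434 / 56.1 = 7.737 → use 8 bolts.

8 bolts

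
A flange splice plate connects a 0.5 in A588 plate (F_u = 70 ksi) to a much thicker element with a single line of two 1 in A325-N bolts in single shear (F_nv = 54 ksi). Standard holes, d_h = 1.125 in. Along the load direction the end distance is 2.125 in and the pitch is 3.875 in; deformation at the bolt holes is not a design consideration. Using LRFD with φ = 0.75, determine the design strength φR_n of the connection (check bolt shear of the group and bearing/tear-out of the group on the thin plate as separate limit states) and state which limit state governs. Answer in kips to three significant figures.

Bolt shear: A_b = π·1²/4 = 0.7854 in²; R_n = 54 × 0.7854 × 2 × 1 = 84.82 kips → 0.75 × 84.82 = 63.6 kips.
Bearing (1.5 l_c t F_u ≤ 3.0 d t F_u): upper limit = 3.0·1·0.5·70 = 105 kips.
  Edge l_c = 2.125 − 1.125/2 = 1.562 → r_n = 82.03 kips; interior l_c = 3.875 − 1.125 = 2.75 → r_n = 105 kips.
  R_n,bearing = 1·82.03 + 1·105 = 187 kips → 0.75 × 187 = 140 kips.
Bolt shear governs: 63.6 kips.

63.6 kips (bolt shear governs)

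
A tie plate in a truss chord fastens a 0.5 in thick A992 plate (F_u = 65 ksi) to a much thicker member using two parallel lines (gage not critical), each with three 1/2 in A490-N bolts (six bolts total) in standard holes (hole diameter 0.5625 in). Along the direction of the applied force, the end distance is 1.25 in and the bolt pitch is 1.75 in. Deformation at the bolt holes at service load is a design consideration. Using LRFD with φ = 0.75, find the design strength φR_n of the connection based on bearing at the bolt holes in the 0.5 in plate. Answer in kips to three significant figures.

174 kips

Per bolt r_n = 1.2 l_c t F_u ≤ 2.4 d t F_u; upper limit = 2.4 × 0.5 × 0.5 × 65 = 39 kips.
Edge bolt: l_c = 1.25 − 0.5625/2 = 0.9688 in → 1.2 × 0.9688 × 0.5 × 65 = 37.78 → r_n = 37.78 kips.
Interior bolts: l_c = 1.75 − 0.5625 = 1.188 in → 1.2 × 1.188 × 0.5 × 65 = 46.31 → r_n = 39 kips.
R_n = 2 × 37.78 + 4 × 39 = 231.6 kips.
Design strength φR_n = 0.75 × 231.6 = 174 kips.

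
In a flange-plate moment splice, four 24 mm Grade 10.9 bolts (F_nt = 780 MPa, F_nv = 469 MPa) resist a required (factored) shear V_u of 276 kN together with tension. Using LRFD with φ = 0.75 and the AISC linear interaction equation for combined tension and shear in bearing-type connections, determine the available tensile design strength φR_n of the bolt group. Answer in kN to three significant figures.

A_b = π·24²/4 = 452.4 mm²; f_rv = 276 × 1000 / (4 × 452.4) = 152.5 MPa.
F'_nt = 1.3 F_nt − (F_nt / φF_nv) f_rv = 1.3·780 − (780/(0.75·469))·152.5 = 675.8 MPa, capped at F_nt → F'_nt = 675.8 MPa.
R_n = F'_nt · A_b · n = 675.8 × 452.4 × 4 / 1000 = 1223 kN.
Design strength φR_n = 0.75 × 1223 = 917 kN.

917 kN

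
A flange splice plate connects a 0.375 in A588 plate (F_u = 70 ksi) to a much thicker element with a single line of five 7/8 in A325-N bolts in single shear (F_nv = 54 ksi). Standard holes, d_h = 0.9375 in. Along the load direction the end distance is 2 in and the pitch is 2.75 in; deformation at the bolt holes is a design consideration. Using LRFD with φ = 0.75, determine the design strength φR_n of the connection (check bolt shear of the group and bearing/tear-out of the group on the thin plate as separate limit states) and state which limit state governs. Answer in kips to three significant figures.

122 kips (bolt shear governs)

Bolt shear: A_b = π·0.875²/4 = 0.6013 in²; R_n = 54 × 0.6013 × 5 × 1 = 162.4 kips → 0.75 × 162.4 = 122 kips.
Bearing (1.2 l_c t F_u ≤ 2.4 d t F_u): upper limit = 2.4·0.875·0.375·70 = 55.13 kips.
  Edge l_c = 2 − 0.9375/2 = 1.531 → r_n = 48.23 kips; interior l_c = 2.75 − 0.9375 = 1.812 → r_n = 55.13 kips.
  R_n,bearing = 1·48.23 + 4·55.13 = 268.7 kips → 0.75 × 268.7 = 202 kips.
Bolt shear governs: 122 kips.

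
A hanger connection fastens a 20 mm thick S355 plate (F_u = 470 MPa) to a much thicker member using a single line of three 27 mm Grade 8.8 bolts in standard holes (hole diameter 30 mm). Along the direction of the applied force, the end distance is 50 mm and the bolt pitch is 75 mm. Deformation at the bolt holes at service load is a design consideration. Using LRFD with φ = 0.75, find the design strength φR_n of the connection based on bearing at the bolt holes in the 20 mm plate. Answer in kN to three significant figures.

1060 kN

Per bolt r_n = 1.2 l_c t F_u ≤ 2.4 d t F_u; upper limit = 2.4 × 27 × 20 × 470 / 1000 = 609.1 kN.
Edge bolt: l_c = 50 − 30/2 = 35 mm → 1.2 × 35 × 20 × 470 / 1000 = 394.8 → r_n = 394.8 kN.
Interior bolts: l_c = 75 − 30 = 45 mm → 1.2 × 45 × 20 × 470 / 1000 = 507.6 → r_n = 507.6 kN.
R_n = 1 × 394.8 + 2 × 507.6 = 1410 kN.
Design strength φR_n = 0.75 × 1410 = 1060 kN.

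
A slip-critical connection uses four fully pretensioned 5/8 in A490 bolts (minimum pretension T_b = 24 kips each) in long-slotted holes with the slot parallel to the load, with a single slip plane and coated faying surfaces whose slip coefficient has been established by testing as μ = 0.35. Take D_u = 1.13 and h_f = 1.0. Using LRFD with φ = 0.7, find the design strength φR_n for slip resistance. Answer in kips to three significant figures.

R_n = μ · D_u · h_f · T_b · n_s · n_b = 0.35 × 1.13 × 1.0 × 24 × 1 × 4 = 37.97 kips.
Design strength φR_n = 0.7 × 37.97 = 26.6 kips.

26.6 kips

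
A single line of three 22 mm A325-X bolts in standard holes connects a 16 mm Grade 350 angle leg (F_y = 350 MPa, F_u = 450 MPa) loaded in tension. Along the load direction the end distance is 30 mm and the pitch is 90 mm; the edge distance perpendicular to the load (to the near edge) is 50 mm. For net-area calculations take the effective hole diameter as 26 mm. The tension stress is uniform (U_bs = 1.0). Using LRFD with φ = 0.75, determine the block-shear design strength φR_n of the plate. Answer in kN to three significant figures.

Shear plane L_v = 30 + 2·90 = 210 mm; A_gv = 210 × 16 = 3360 mm².
A_nv = (210 − 2.5·26) × 16 = 2320 mm².
A_nt = (50 − 0.5·26) × 16 = 592 mm².
0.6 F_u A_nv = 626.4 kN; 0.6 F_y A_gv = 705.6 kN → shear rupture governs the shear term.
R_n = 626.4 + 1.0 × 450 × 592 / 1000 = 892.8 kN.
Design strength φR_n = 0.75 × 892.8 = 670 kN.

670 kN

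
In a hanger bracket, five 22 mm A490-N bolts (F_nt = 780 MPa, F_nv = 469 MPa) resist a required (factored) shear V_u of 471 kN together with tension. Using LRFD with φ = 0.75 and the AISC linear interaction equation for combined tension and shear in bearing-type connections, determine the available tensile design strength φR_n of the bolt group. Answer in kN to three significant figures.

662 kN

A_b = π·22²/4 = 380.1 mm²; f_rv = 471 × 1000 / (5 × 380.1) = 247.8 MPa.
F'_nt = 1.3 F_nt − (F_nt / φF_nv) f_rv = 1.3·780 − (780/(0.75·469))·247.8 = 464.5 MPa, capped at F_nt → F'_nt = 464.5 MPa.
R_n = F'_nt · A_b · n = 464.5 × 380.1 × 5 / 1000 = 882.8 kN.
Design strength φR_n = 0.75 × 882.8 = 662 kN.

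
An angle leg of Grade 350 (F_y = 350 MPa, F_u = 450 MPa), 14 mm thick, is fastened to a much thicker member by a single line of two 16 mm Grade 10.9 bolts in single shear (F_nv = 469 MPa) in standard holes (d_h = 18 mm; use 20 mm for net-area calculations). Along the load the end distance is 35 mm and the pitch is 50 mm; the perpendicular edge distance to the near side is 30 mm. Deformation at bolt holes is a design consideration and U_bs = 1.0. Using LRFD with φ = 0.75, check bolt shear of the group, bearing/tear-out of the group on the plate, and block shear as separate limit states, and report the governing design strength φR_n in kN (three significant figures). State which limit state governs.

141 kN (bolt shear governs)

Bolt shear: A_b = π·16²/4 = 201.1 mm²; R_n = 469 × 201.1 × 2 × 1 / 1000 = 188.6 kN → 0.75 × 188.6 = 141 kN.
Bearing: edge l_c = 26, r_n = 196.6 kN; interior l_c = 32, r_n = 241.9 kN; R_n = 196.6 + 1·241.9 = 438.5 kN → 329 kN.
Block shear: A_gv = 1190, A_nv = 770, A_nt = 280 mm²; R_n = min(0.6F_uA_nv, 0.6F_yA_gv) + U_bs·F_u·A_nt = 333.9 kN → 250 kN.
Bolt shear governs: 141 kN.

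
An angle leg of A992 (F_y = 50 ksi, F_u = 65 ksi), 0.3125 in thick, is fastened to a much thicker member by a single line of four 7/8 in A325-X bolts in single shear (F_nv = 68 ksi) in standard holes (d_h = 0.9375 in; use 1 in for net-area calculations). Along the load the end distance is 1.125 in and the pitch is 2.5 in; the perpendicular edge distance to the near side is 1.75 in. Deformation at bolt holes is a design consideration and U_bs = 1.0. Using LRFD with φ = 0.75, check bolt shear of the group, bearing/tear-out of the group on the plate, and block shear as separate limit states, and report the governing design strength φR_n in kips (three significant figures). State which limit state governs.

65.9 kips (block shear governs)

Bolt shear: A_b = π·0.875²/4 = 0.6013 in²; R_n = 68 × 0.6013 × 4 × 1 = 163.6 kips → 0.75 × 163.6 = 123 kips.
Bearing: edge l_c = 0.6562, r_n = 16 kips; interior l_c = 1.562, r_n = 38.09 kips; R_n = 16 + 3·38.09 = 130.3 kips → 97.7 kips.
Block shear: A_gv = 2.695, A_nv = 1.602, A_nt = 0.3906 in²; R_n = min(0.6F_uA_nv, 0.6F_yA_gv) + U_bs·F_u·A_nt = 87.85 kips → 65.9 kips.
Block shear governs: 65.9 kips.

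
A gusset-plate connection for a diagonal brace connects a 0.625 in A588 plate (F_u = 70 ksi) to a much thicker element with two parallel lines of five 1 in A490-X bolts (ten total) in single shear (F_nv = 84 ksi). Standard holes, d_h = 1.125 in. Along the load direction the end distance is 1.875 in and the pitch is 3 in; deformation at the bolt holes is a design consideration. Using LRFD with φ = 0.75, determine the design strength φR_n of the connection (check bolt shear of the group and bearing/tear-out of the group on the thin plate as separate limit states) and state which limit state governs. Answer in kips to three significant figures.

Bolt shear: A_b = π·1²/4 = 0.7854 in²; R_n = 84 × 0.7854 × 10 × 1 = 659.7 kips → 0.75 × 659.7 = 495 kips.
Bearing (1.2 l_c t F_u ≤ 2.4 d t F_u): upper limit = 2.4·1·0.625·70 = 105 kips.
  Edge l_c = 1.875 − 1.125/2 = 1.312 → r_n = 68.91 kips; interior l_c = 3 − 1.125 = 1.875 → r_n = 98.44 kips.
  R_n,bearing = 2·68.91 + 8·98.44 = 925.3 kips → 0.75 × 925.3 = 694 kips.
Bolt shear governs: 495 kips.

495 kips (bolt shear governs)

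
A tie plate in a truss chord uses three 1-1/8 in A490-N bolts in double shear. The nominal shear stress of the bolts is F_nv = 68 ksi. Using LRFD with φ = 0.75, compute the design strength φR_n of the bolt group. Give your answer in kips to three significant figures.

304 kips

A_b = π × 1.125² / 4 = 0.994 in².
R_n = F_nv · A_b · n · n_s = 68 × 0.994 × 3 × 2 = 405.6 kips.
Design strength φR_n = 0.75 × 405.6 = 304 kips.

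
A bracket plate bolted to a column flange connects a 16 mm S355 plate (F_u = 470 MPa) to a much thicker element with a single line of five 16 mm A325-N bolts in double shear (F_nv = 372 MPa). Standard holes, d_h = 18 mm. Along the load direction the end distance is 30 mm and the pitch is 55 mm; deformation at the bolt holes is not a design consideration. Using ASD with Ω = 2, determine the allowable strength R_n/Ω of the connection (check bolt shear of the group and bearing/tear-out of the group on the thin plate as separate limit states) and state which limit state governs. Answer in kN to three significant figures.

Bolt shear: A_b = π·16²/4 = 201.1 mm²; R_n = 372 × 201.1 × 5 × 2 / 1000 = 748 kN → 748 / 2 = 374 kN.
Bearing (1.5 l_c t F_u ≤ 3.0 d t F_u): upper limit = 3.0·16·16·470 / 1000 = 361 kN.
  Edge l_c = 30 − 18/2 = 21 → r_n = 236.9 kN; interior l_c = 55 − 18 = 37 → r_n = 361 kN.
  R_n,bearing = 1·236.9 + 4·361 = 1681 kN → 1681 / 2 = 840 kN.
Bolt shear governs: 374 kN.

374 kN (bolt shear governs)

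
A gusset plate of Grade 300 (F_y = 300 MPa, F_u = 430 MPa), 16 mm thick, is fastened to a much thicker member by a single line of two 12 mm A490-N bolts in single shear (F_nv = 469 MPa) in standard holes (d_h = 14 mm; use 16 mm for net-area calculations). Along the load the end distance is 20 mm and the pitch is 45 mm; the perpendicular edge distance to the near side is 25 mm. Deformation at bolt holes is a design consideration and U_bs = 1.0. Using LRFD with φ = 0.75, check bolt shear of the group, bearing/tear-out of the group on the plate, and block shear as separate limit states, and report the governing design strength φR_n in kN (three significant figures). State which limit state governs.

79.6 kN (bolt shear governs)

Bolt shear: A_b = π·12²/4 = 113.1 mm²; R_n = 469 × 113.1 × 2 × 1 / 1000 = 106.1 kN → 0.75 × 106.1 = 79.6 kN.
Bearing: edge l_c = 13, r_n = 107.3 kN; interior l_c = 31, r_n = 198.1 kN; R_n = 107.3 + 1·198.1 = 305.5 kN → 229 kN.
Block shear: A_gv = 1040, A_nv = 656, A_nt = 272 mm²; R_n = min(0.6F_uA_nv, 0.6F_yA_gv) + U_bs·F_u·A_nt = 286.2 kN → 215 kN.
Bolt shear governs: 79.6 kN.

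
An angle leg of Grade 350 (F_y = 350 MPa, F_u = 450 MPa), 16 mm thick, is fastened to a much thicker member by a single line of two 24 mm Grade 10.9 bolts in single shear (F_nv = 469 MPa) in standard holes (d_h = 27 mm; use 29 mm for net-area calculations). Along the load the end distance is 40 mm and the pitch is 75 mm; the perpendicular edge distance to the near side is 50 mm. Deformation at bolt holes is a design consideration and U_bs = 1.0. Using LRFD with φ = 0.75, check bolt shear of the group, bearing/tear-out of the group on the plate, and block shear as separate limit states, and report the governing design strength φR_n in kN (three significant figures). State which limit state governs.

318 kN (bolt shear governs)

Bolt shear: A_b = π·24²/4 = 452.4 mm²; R_n = 469 × 452.4 × 2 × 1 / 1000 = 424.3 kN → 0.75 × 424.3 = 318 kN.
Bearing: edge l_c = 26.5, r_n = 229 kN; interior l_c = 48, r_n = 414.7 kN; R_n = 229 + 1·414.7 = 643.7 kN → 483 kN.
Block shear: A_gv = 1840, A_nv = 1144, A_nt = 568 mm²; R_n = min(0.6F_uA_nv, 0.6F_yA_gv) + U_bs·F_u·A_nt = 564.5 kN → 423 kN.
Bolt shear governs: 318 kN.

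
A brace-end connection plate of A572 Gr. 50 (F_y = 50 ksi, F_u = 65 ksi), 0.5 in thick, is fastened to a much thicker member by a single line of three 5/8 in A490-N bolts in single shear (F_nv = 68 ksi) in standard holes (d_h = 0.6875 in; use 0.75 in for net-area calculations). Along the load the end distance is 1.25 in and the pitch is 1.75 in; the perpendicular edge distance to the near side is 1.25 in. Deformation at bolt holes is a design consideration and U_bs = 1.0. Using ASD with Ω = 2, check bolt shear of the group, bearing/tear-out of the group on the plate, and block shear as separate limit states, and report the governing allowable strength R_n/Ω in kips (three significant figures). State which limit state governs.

31.3 kips (bolt shear governs)

Bolt shear: A_b = π·0.625²/4 = 0.3068 in²; R_n = 68 × 0.3068 × 3 × 1 = 62.59 kips → 62.59 / 2 = 31.3 kips.
Bearing: edge l_c = 0.9062, r_n = 35.34 kips; interior l_c = 1.062, r_n = 41.44 kips; R_n = 35.34 + 2·41.44 = 118.2 kips → 59.1 kips.
Block shear: A_gv = 2.375, A_nv = 1.438, A_nt = 0.4375 in²; R_n = min(0.6F_uA_nv, 0.6F_yA_gv) + U_bs·F_u·A_nt = 84.5 kips → 42.2 kips.
Bolt shear governs: 31.3 kips.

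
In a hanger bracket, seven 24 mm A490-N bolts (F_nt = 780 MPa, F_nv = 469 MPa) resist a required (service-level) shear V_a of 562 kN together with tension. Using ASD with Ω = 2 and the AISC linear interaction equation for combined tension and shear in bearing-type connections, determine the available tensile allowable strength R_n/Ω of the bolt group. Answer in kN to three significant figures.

671 kN

A_b = π·24²/4 = 452.4 mm²; f_rv = 562 × 1000 / (7 × 452.4) = 177.5 MPa.
F'_nt = 1.3 F_nt − (Ω F_nt / F_nv) f_rv = 1.3·780 − (2·780/469)·177.5 = 423.7 MPa, capped at F_nt → F'_nt = 423.7 MPa.
R_n = F'_nt · A_b · n = 423.7 × 452.4 × 7 / 1000 = 1342 kN.
Allowable strength R_n/Ω = 1342 / 2 = 671 kN.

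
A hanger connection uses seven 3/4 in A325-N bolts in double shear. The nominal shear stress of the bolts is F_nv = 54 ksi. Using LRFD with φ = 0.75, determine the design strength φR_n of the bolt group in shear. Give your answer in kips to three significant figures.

A_b = π × 0.75² / 4 = 0.4418 in².
R_n = F_nv · A_b · n · n_s = 54 × 0.4418 × 7 × 2 = 334 kips.
Design strength φR_n = 0.75 × 334 = 250 kips.

250 kips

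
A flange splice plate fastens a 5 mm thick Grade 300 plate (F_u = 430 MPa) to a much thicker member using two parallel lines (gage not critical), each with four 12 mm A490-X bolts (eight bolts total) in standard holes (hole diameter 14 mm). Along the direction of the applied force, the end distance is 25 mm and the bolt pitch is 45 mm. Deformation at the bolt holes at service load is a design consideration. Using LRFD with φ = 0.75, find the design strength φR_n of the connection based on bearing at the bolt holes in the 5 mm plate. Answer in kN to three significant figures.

Per bolt r_n = 1.2 l_c t F_u ≤ 2.4 d t F_u; upper limit = 2.4 × 12 × 5 × 430 / 1000 = 61.92 kN.
Edge bolt: l_c = 25 − 14/2 = 18 mm → 1.2 × 18 × 5 × 430 / 1000 = 46.44 → r_n = 46.44 kN.
Interior bolts: l_c = 45 − 14 = 31 mm → 1.2 × 31 × 5 × 430 / 1000 = 79.98 → r_n = 61.92 kN.
R_n = 2 × 46.44 + 6 × 61.92 = 464.4 kN.
Design strength φR_n = 0.75 × 464.4 = 348 kN.

348 kN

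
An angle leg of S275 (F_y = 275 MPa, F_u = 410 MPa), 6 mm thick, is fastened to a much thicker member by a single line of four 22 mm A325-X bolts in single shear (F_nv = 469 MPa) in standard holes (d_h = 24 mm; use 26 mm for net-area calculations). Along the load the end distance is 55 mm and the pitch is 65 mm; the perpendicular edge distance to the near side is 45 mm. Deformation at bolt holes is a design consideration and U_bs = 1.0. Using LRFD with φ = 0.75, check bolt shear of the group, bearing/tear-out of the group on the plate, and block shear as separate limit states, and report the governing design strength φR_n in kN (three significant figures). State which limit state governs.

Bolt shear: A_b = π·22²/4 = 380.1 mm²; R_n = 469 × 380.1 × 4 × 1 / 1000 = 713.1 kN → 0.75 × 713.1 = 535 kN.
Bearing: edge l_c = 43, r_n = 126.9 kN; interior l_c = 41, r_n = 121 kN; R_n = 126.9 + 3·121 = 490 kN → 368 kN.
Block shear: A_gv = 1500, A_nv = 954, A_nt = 192 mm²; R_n = min(0.6F_uA_nv, 0.6F_yA_gv) + U_bs·F_u·A_nt = 313.4 kN → 235 kN.
Block shear governs: 235 kN.

235 kN (block shear governs)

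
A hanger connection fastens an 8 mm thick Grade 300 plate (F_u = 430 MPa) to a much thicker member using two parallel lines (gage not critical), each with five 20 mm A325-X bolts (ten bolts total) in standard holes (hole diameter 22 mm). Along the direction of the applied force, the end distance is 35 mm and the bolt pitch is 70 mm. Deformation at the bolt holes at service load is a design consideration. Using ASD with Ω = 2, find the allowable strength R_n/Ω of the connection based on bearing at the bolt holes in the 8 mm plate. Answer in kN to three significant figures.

760 kN

Per bolt r_n = 1.2 l_c t F_u ≤ 2.4 d t F_u; upper limit = 2.4 × 20 × 8 × 430 / 1000 = 165.1 kN.
Edge bolt: l_c = 35 − 22/2 = 24 mm → 1.2 × 24 × 8 × 430 / 1000 = 99.07 → r_n = 99.07 kN.
Interior bolts: l_c = 70 − 22 = 48 mm → 1.2 × 48 × 8 × 430 / 1000 = 198.1 → r_n = 165.1 kN.
R_n = 2 × 99.07 + 8 × 165.1 = 1519 kN.
Allowable strength R_n/Ω = 1519 / 2 = 760 kN.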